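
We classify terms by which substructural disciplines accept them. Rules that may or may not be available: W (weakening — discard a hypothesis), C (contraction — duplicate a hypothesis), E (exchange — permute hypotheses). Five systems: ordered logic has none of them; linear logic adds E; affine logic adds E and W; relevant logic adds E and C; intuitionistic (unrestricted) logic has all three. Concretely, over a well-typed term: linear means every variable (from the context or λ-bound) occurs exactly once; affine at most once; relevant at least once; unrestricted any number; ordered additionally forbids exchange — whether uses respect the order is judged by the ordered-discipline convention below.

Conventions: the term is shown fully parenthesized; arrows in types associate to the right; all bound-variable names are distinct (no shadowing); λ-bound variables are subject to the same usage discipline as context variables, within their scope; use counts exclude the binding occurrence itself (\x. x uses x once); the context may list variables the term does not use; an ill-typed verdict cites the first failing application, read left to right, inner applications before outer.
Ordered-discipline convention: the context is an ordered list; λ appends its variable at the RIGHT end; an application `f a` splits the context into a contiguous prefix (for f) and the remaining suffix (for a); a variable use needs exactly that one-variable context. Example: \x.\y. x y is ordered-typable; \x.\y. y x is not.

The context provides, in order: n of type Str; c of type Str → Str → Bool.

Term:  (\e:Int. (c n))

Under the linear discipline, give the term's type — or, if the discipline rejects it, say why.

not well-typed under linear — e never used (weakening)
variable uses: n: 1, c: 1, e [bound]: 0
use order (left to right): c, n
typing: the term checks, with type Int → Str → Bool
all disciplines: ordered ✗ | linear ✗ | affine ✓ | relevant ✗ | unrestricted ✓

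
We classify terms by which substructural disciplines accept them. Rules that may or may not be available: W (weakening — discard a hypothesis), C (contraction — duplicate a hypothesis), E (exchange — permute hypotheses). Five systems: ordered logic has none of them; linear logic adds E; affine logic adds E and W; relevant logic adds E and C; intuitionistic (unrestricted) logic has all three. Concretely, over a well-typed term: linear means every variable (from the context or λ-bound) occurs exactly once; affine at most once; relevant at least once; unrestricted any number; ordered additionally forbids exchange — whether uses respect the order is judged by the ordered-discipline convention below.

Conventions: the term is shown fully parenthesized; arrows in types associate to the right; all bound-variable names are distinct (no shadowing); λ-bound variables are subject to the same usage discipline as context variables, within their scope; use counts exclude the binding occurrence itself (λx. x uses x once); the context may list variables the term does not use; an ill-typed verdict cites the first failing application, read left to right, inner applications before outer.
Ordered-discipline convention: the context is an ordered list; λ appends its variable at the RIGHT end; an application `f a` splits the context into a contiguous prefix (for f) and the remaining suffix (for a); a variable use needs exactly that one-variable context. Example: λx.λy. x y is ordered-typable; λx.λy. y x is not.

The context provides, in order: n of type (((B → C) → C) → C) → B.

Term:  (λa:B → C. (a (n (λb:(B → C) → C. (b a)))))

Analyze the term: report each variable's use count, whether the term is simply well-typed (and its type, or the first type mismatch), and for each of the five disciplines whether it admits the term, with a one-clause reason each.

usage: n: 1×; a [bound]: 2×; b [bound]: 1×
uses in reading order: a, n, b, a
typing: the term checks, with type (B → C) → C
ordered ✗ (repeated use of a ×2)
linear ✗ (repeated use of a ×2)
affine ✗ (repeated use of a ×2)
relevant ✓ (none of n, a, b goes unused)
unrestricted ✓ (typability at (B → C) → C is all that's needed)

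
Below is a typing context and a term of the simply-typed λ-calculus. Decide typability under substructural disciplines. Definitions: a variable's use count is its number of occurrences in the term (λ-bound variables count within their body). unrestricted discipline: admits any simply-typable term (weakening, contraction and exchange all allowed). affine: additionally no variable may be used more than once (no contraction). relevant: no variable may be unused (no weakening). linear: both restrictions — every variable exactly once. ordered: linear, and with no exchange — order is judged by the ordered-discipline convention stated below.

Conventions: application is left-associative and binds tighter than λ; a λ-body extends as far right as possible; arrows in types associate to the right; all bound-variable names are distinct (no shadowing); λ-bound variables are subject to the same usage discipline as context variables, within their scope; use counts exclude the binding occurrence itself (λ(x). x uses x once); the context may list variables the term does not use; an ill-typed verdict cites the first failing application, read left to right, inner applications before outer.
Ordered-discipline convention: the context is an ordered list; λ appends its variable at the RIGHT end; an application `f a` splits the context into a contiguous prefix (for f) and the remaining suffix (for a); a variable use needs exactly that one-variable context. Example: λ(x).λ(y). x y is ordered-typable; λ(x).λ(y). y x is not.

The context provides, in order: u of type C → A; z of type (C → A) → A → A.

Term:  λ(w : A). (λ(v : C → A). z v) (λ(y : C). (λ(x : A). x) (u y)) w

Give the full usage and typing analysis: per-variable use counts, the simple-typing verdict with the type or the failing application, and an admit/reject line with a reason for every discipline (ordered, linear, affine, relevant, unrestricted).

counts: u: 1×; z: 1×; w [bound]: 1×; v [bound]: 1×; y [bound]: 1×; x [bound]: 1×
uses in reading order: z, v, x, u, y, w
typing: well-typed at A → A
ordered: ✗ — no contiguous prefix/suffix split fits z, v, x, u, y, w
linear: ✓ — single use per variable (u, z, w, v, y, x)
affine: ✓ — none of u, z, w, v, y, x used more than once
relevant: ✓ — every one of u, z, w, v, y, x appears
unrestricted: ✓ — well-typed at A → A; no restrictions here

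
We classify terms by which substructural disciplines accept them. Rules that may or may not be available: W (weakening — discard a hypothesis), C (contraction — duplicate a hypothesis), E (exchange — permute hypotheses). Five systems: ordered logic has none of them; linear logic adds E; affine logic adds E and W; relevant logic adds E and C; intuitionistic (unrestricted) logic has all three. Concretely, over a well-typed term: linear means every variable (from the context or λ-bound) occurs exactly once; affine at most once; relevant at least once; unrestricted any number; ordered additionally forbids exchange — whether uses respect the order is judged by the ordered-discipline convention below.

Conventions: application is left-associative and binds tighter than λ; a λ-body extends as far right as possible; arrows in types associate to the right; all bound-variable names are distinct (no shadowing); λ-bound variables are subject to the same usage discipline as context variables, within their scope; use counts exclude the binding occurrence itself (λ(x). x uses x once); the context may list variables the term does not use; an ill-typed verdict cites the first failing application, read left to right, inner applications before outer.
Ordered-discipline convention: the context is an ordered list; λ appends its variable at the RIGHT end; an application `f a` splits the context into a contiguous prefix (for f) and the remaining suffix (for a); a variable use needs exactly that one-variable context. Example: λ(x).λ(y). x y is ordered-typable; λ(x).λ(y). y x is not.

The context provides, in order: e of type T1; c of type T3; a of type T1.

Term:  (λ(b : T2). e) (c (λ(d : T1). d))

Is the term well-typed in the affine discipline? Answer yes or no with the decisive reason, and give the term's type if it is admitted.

no — fails simple typing
use counts: e: 1, c: 1, a: 0, b (bound): 0, d (bound): 1
left-to-right use order: e, c, d
typing: ill-typed: non-arrow in function slot: T3
per-discipline verdicts: ordered ✗ · linear ✗ · affine ✗ · relevant ✗ · unrestricted ✗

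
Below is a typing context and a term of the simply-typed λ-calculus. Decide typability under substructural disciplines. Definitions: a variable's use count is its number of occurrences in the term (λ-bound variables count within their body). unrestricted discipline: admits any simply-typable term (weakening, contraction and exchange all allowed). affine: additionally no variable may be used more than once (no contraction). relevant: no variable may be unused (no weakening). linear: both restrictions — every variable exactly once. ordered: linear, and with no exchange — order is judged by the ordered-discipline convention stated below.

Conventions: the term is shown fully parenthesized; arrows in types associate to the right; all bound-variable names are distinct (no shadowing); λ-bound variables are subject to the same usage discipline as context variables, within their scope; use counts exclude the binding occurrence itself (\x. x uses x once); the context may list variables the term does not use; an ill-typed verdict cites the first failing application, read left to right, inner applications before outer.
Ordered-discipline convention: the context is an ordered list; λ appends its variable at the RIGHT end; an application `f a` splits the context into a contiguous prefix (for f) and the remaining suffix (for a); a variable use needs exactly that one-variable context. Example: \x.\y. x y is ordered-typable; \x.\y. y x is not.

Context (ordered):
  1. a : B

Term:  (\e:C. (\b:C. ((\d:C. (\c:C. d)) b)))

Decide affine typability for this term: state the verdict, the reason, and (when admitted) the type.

yes — at most one use each (a, e, b, d, c); term : C -> C -> C -> C
usage: a ×0, e (λ-bound) ×0, b (λ-bound) ×1, d (λ-bound) ×1, c (λ-bound) ×0
use order (left to right): d, b
typing: ✓ — C -> C -> C -> C
across the five disciplines: ordered ✗ · linear ✗ · affine ✓ · relevant ✗ · unrestricted ✓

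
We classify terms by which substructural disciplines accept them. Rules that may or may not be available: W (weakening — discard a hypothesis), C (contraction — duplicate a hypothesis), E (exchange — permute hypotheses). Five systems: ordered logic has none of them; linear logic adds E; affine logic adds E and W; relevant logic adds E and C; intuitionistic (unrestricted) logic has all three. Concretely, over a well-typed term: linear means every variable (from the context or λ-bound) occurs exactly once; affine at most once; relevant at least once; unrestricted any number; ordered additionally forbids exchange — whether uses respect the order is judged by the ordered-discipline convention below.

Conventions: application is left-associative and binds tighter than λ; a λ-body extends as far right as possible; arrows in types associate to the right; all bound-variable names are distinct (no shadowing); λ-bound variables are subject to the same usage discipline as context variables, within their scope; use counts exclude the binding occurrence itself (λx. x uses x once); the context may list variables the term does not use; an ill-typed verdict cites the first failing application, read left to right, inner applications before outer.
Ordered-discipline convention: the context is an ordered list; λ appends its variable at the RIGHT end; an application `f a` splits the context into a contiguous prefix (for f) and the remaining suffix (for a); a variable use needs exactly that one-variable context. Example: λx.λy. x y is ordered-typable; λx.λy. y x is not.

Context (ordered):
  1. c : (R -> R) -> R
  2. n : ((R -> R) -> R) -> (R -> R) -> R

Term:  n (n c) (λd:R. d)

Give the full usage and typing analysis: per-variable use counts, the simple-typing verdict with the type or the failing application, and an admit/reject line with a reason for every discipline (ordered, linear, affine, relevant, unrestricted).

counts: c: 1; n: 2; d (bound): 1
order of uses: n, n, c, d
typing: well-typed at R
ordered ✗ (n ×2 used more than once (contraction))
linear ✗ (n ×2 used more than once (contraction))
affine ✗ (n ×2 used more than once (contraction))
relevant ✓ (c, n, d: all used, weakening unneeded)
unrestricted ✓ (well-typed at R; no restrictions here)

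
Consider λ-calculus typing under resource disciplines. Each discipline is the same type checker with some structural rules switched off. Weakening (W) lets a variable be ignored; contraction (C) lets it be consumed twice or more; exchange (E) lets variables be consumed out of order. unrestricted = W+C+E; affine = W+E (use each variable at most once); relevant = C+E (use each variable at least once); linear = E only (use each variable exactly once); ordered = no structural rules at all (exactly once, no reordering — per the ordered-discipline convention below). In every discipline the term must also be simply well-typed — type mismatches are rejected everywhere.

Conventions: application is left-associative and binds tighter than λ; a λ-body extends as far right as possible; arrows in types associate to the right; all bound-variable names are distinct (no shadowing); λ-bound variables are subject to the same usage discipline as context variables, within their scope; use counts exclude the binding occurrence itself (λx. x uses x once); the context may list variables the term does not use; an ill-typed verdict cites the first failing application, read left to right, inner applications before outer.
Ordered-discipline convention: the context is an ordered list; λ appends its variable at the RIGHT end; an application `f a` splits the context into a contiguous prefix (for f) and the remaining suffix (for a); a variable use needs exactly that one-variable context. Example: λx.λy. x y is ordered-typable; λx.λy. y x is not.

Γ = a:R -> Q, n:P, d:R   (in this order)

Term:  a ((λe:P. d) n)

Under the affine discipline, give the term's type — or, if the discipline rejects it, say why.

term : Q
usage: a: 1, n: 1, d: 1, e (λ-bound): 0
order of uses: a, d, n
typing: well-typed at Q
all disciplines: ordered ✗ · linear ✗ · affine ✓ · relevant ✗ · unrestricted ✓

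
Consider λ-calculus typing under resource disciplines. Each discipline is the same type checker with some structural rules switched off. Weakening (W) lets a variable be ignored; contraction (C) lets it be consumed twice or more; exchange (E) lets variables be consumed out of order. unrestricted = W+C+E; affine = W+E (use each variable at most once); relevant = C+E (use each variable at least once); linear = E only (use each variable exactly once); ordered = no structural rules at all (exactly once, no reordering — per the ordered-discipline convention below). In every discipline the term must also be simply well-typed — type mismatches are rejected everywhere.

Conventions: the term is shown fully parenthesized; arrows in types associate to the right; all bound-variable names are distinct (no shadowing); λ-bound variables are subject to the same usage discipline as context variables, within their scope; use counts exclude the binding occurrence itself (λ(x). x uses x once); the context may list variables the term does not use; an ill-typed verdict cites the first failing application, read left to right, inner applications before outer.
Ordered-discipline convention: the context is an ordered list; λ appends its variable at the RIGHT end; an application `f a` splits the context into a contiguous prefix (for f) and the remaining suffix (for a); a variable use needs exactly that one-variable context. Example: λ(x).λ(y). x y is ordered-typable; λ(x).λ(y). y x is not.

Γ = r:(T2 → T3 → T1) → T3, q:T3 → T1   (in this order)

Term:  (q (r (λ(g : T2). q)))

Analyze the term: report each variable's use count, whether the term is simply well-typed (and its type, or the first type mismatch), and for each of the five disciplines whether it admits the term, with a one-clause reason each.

variable uses: r ×1; q ×2; g (bound) ×0
left-to-right use order: q, r, q
typing: well-typed — term : T1
ordered: ✗ — repeated use of q ×2; needs weakening: g unused
linear: ✗ — repeated use of q ×2; needs weakening: g unused
affine: ✗ — repeated use of q ×2
relevant: ✗ — needs weakening: g unused
unrestricted: ✓ — type-checks (T1) and nothing is barred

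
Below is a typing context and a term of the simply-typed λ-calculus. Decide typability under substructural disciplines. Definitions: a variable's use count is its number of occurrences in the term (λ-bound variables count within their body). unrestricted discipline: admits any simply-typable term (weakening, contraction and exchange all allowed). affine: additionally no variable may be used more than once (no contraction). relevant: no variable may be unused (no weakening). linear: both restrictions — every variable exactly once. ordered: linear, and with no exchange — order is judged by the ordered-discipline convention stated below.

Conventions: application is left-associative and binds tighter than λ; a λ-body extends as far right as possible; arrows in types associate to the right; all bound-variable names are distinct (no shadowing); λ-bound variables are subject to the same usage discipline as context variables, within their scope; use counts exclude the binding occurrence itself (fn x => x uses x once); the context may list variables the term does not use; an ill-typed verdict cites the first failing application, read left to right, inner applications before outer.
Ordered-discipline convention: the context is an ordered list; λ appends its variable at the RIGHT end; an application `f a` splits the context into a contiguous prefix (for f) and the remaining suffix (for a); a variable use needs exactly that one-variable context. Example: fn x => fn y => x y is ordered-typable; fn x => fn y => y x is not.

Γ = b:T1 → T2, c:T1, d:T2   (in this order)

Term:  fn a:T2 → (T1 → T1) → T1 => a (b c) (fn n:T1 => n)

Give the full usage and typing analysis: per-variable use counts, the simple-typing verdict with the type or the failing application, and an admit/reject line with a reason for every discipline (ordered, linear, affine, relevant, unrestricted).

use counts: b: 1, c: 1, d: 0, a (λ-bound): 1, n (λ-bound): 1
order of uses: a, b, c, n
typing: the term checks, with type (T2 → (T1 → T1) → T1) → T1
ordered ✗ (unused: d — weakening required)
linear ✗ (unused: d — weakening required)
affine ✓ (b, c, d, a, n: no repeats, contraction unneeded)
relevant ✗ (unused: d — weakening required)
unrestricted ✓ (typability at (T2 → (T1 → T1) → T1) → T1 is all that's needed)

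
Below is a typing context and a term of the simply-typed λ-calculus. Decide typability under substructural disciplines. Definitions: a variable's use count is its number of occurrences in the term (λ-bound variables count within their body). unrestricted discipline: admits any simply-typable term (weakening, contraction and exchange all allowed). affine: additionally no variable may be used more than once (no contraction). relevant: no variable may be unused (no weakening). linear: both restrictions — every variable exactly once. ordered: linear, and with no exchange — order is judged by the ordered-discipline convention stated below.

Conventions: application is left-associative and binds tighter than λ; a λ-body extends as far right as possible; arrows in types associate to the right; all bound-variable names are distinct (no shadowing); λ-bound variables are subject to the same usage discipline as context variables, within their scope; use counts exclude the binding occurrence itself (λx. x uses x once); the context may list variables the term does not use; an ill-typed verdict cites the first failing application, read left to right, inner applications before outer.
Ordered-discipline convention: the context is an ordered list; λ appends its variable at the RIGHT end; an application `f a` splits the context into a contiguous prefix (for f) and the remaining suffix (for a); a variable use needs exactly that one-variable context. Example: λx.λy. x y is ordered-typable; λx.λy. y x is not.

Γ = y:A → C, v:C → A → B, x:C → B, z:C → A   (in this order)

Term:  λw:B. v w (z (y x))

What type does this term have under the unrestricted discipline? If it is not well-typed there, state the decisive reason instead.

not well-typed under unrestricted — not simply typable
use counts: y ×1, v ×1, x ×1, z ×1, w (λ-bound) ×1
use order (left to right): v, w, z, y, x
typing: ill-typed: argument of type B where C is required
summary: ordered ✗; linear ✗; affine ✗; relevant ✗; unrestricted ✗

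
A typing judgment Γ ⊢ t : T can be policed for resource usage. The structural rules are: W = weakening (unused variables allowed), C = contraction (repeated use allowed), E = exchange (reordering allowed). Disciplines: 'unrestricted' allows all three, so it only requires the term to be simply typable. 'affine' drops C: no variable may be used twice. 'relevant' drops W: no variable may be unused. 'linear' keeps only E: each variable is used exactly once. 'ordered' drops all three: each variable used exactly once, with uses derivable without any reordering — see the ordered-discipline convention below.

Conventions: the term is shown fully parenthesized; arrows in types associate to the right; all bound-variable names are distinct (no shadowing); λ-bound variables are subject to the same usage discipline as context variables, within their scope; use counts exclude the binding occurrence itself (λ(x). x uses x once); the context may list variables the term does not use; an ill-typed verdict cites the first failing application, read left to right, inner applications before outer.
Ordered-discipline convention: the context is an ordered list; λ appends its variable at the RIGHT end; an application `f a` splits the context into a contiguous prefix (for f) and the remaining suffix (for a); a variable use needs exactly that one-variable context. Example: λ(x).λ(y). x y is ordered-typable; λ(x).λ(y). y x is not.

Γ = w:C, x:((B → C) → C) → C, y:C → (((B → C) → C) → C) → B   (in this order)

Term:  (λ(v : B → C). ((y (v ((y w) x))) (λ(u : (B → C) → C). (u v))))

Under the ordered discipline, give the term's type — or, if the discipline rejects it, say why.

not well-typed under ordered — y ×2, v ×2 used more than once (contraction)
usage: w ×1; x ×1; y ×2; v (λ-bound) ×2; u (λ-bound) ×1
use order (left to right): y, v, y, w, x, u, v
typing: well-typed at (B → C) → B
across the five disciplines: ordered ✗; linear ✗; affine ✗; relevant ✓; unrestricted ✓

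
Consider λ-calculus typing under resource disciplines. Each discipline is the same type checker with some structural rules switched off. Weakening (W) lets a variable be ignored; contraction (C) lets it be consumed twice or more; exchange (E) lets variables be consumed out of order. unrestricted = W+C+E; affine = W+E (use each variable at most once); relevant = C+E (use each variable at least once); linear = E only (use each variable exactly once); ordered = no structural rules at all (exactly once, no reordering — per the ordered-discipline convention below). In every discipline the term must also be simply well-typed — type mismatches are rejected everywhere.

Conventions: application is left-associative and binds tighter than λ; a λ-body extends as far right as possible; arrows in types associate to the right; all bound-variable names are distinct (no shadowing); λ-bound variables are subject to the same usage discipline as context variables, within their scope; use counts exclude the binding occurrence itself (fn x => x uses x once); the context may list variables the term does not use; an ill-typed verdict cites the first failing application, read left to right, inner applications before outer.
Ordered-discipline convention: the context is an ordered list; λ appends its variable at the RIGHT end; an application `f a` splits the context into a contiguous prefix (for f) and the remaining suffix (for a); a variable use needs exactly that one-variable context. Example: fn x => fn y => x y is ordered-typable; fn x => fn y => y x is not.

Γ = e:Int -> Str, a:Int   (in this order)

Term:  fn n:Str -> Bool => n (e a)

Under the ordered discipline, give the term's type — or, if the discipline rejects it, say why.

not well-typed under ordered — no ordered split (uses run n, e, a)
usage: e=1; a=1; n [bound]=1
uses in reading order: n, e, a
typing: the term checks, with type (Str -> Bool) -> Bool
per-discipline verdicts: ordered ✗; linear ✓; affine ✓; relevant ✓; unrestricted ✓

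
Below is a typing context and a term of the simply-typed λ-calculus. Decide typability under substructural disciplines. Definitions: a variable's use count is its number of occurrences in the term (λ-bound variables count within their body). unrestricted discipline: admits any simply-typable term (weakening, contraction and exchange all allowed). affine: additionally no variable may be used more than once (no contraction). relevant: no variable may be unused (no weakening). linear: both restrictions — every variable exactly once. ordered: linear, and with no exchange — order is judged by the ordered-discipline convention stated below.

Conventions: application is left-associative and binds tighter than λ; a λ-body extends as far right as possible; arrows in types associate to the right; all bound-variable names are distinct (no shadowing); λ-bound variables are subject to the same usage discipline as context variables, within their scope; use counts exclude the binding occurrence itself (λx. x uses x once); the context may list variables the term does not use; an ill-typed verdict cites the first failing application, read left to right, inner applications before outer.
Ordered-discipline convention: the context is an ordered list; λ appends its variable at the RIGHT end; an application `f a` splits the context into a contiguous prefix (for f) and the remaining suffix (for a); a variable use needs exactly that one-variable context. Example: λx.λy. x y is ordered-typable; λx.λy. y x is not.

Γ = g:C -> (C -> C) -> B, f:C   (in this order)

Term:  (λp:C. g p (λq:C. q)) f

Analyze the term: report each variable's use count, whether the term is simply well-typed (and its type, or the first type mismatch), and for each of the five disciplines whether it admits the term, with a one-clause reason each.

use counts: g: 1; f: 1; p (bound): 1; q (bound): 1
order of uses: g, p, q, f
typing: well-typed — term : B
ordered ✓ (one use each (g, f, p, q); ordered split holds)
linear ✓ (single use per variable (g, f, p, q))
affine ✓ (no duplicate uses among g, f, p, q)
relevant ✓ (none of g, f, p, q goes unused)
unrestricted ✓ (simply typable at B; W, C, E all held)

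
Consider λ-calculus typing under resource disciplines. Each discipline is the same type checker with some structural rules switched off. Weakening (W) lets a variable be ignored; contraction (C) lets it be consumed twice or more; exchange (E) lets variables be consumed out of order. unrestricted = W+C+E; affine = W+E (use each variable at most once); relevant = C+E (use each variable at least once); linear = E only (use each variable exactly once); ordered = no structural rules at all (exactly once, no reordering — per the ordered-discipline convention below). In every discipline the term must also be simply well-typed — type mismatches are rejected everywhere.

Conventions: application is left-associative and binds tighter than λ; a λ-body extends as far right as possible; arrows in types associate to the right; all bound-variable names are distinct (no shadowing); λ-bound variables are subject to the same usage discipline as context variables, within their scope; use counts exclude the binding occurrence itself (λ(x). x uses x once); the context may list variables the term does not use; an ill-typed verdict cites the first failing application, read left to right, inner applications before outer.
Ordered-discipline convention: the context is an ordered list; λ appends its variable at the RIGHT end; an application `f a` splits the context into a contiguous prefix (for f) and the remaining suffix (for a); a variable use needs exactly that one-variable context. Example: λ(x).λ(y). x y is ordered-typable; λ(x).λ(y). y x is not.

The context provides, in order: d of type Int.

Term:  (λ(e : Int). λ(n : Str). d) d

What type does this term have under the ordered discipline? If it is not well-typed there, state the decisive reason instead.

not well-typed under ordered — d ×2 used more than once (contraction); unused: e, n — weakening required
usage: d ×2, e [bound] ×0, n [bound] ×0
use order (left to right): d, d
typing: ✓ — Str → Int
across the five disciplines: ordered ✗, linear ✗, affine ✗, relevant ✗, unrestricted ✓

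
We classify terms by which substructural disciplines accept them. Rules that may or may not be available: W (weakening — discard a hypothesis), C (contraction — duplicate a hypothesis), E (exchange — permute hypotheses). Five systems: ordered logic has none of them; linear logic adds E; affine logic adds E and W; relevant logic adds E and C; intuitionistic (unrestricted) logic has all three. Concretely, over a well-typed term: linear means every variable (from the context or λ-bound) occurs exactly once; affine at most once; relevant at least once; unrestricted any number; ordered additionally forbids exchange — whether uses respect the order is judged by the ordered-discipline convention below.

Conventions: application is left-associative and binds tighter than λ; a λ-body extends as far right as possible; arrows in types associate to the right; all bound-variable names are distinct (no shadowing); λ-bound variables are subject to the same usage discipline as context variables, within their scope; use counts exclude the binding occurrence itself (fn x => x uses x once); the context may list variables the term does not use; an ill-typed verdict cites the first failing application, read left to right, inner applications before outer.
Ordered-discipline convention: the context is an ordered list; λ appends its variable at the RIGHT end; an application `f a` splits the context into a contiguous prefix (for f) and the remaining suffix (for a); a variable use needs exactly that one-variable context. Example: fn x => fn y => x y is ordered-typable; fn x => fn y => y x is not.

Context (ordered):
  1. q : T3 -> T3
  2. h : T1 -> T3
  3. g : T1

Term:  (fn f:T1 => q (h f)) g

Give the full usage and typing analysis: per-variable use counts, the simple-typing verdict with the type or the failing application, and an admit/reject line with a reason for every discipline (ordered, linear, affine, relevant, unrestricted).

use counts: q ×1; h ×1; g ×1; f (bound) ×1
order of uses: q, h, f, g
typing: well-typed — term : T3
ordered: ✓, q, h, g, f: once each, no exchange needed
linear: ✓, q, h, g, f: one use apiece
affine: ✓, at most one use each (q, h, g, f)
relevant: ✓, at least one use each (q, h, g, f)
unrestricted: ✓, type-checks (T3) and nothing is barred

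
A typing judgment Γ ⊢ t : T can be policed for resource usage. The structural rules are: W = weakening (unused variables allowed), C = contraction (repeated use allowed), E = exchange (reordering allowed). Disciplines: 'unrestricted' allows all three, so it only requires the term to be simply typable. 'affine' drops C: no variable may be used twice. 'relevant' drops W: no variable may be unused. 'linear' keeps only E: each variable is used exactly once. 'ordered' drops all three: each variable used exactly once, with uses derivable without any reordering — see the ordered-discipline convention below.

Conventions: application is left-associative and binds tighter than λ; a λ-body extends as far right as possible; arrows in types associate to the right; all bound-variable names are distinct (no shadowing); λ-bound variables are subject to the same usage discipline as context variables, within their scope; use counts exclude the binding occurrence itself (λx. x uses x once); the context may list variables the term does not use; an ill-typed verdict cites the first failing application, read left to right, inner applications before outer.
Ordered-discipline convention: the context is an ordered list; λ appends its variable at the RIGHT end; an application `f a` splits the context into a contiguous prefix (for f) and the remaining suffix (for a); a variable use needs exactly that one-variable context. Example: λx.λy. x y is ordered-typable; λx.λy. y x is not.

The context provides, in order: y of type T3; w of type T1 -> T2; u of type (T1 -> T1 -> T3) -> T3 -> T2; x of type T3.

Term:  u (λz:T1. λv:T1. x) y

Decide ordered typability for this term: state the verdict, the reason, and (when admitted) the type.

no — w, z, v never used (weakening)
counts: y=1, w=0, u=1, x=1, z (bound)=0, v (bound)=0
use order (left to right): u, x, y
typing: well-typed — term : T2
per-discipline verdicts: ordered ✗ · linear ✗ · affine ✓ · relevant ✗ · unrestricted ✓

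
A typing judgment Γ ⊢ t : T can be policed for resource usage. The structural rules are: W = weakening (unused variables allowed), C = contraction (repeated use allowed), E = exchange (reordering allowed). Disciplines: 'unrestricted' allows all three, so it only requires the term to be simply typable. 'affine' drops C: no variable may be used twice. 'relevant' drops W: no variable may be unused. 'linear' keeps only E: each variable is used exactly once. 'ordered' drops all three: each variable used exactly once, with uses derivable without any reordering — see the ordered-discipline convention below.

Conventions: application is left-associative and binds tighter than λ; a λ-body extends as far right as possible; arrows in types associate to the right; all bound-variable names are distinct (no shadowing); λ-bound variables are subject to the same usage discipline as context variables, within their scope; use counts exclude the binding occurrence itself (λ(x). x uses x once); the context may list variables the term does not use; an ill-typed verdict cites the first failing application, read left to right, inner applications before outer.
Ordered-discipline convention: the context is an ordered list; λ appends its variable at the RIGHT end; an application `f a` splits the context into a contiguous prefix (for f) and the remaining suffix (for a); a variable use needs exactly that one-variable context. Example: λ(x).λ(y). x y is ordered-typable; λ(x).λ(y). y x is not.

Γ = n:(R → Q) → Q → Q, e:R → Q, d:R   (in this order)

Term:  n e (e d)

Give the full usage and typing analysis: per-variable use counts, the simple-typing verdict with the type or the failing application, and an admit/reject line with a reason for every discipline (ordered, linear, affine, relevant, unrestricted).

usage: n=1, e=2, d=1
uses in reading order: n, e, e, d
typing: ✓ — Q
ordered: ✗ — repeated use of e ×2
linear: ✗ — repeated use of e ×2
affine: ✗ — repeated use of e ×2
relevant: ✓ — at least one use each (n, e, d)
unrestricted: ✓ — typability at Q is all that's needed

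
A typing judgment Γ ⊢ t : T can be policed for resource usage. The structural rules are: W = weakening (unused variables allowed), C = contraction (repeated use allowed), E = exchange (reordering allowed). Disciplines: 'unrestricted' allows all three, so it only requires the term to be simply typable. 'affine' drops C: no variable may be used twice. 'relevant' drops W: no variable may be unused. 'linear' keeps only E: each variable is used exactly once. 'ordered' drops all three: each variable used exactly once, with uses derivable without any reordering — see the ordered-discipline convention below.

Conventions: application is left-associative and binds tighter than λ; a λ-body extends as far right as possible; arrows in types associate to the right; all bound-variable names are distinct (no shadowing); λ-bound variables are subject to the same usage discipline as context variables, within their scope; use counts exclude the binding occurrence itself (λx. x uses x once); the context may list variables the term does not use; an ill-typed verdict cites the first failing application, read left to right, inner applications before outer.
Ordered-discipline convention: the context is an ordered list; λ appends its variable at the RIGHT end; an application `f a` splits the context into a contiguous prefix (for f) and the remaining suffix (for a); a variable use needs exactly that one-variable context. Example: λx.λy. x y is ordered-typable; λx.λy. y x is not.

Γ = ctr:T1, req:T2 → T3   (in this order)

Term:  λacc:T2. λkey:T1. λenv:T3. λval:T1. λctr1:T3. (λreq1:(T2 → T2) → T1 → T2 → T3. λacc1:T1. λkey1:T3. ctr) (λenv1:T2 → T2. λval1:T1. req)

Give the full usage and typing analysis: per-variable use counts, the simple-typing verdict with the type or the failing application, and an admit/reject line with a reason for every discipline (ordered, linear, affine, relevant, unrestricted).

variable uses: ctr=1, req=1, acc (λ-bound)=0, key (λ-bound)=0, env (λ-bound)=0, val (λ-bound)=0, ctr1 (λ-bound)=0, req1 (λ-bound)=0, acc1 (λ-bound)=0, key1 (λ-bound)=0, env1 (λ-bound)=0, val1 (λ-bound)=0
uses in reading order: ctr, req
typing: well-typed at T2 → T1 → T3 → T1 → T3 → T1 → T3 → T1
ordered: ✗, unused: acc, key, env, val, ctr1, req1, acc1, key1, env1, val1 — weakening required
linear: ✗, unused: acc, key, env, val, ctr1, req1, acc1, key1, env1, val1 — weakening required
affine: ✓, none of ctr, req, acc, key, env, val, ctr1, req1, acc1, key1, env1, val1 used more than once
relevant: ✗, unused: acc, key, env, val, ctr1, req1, acc1, key1, env1, val1 — weakening required
unrestricted: ✓, simply typable at T2 → T1 → T3 → T1 → T3 → T1 → T3 → T1; W, C, E all held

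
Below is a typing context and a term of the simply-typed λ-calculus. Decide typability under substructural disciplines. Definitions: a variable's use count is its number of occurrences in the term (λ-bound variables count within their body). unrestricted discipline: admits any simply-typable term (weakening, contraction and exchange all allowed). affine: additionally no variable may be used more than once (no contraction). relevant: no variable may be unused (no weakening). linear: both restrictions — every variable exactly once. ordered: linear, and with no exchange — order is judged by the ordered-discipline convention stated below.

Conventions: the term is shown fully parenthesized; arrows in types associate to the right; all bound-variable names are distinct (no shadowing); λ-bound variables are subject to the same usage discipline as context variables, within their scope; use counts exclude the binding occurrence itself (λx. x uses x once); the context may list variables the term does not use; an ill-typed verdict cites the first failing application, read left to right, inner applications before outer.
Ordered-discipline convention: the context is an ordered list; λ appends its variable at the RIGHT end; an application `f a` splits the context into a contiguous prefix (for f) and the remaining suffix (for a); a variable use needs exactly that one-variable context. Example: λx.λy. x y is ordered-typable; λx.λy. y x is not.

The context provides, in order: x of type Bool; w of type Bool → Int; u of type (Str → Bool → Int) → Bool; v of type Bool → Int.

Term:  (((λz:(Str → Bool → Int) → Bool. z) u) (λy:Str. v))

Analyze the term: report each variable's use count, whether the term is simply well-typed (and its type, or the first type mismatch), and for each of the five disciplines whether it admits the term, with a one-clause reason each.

use counts: x=0; w=0; u=1; v=1; z (λ-bound)=1; y (λ-bound)=0
uses in reading order: z, u, v
typing: ✓ — Bool
ordered: ✗ — unused: x, w, y — weakening required
linear: ✗ — unused: x, w, y — weakening required
affine: ✓ — x, w, u, v, z, y: no repeats, contraction unneeded
relevant: ✗ — unused: x, w, y — weakening required
unrestricted: ✓ — typability at Bool is all that's needed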